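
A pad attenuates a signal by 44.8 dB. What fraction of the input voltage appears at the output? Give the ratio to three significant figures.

Voltage ratio = 10^(dB/20).
10^(-44.8/20) = 10^(-2.240) = 0.00575.

0.00575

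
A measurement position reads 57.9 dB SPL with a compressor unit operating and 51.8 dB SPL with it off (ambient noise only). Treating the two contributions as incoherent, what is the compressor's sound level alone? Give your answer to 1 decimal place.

Subtract intensities: L_src = 10·log₁₀(10^(L_total/10) − 10^(L_bg/10)).
L_src = 10·log₁₀(10^(57.9/10) − 10^(51.8/10)) = 10·log₁₀(465200) = 56.7 dB SPL.

56.7 dB SPL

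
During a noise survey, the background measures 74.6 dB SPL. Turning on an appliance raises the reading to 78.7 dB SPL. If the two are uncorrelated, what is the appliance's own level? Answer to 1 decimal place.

76.6 dB SPL

Remove the background by subtracting linear intensities:
L_src = 10·log₁₀(10^(78.7/10) − 10^(74.6/10)) = 10·log₁₀(45290000) = 76.6 dB SPL.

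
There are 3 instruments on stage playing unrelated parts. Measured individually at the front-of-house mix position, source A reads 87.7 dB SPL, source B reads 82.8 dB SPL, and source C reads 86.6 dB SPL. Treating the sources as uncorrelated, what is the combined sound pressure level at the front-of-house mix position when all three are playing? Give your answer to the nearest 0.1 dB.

90.9 dB SPL

Incoherent sources sum as intensities:
L_total = 10·log₁₀(10^(87.7/10) + 10^(82.8/10) + 10^(86.6/10)) = 10·log₁₀(1236000000) = 90.9 dB SPL.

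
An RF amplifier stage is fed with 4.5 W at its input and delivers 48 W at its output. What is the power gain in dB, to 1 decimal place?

Power ratio → dB uses the 10·log₁₀ form:
10·log₁₀(48/4.5) = 10·log₁₀(10.67) = 10.3 dB.

10.3 dB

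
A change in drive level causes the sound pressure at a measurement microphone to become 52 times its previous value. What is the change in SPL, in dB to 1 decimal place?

SPL change from a pressure ratio uses the 20·log₁₀ form:
20·log₁₀(52) = 34.3 dB.

34.3 dB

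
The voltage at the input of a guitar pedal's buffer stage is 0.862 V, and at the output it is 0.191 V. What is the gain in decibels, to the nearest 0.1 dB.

Voltage is an amplitude quantity, so gain = 20·log₁₀(V_out/V_in).
20·log₁₀(0.191/0.862) = 20·log₁₀(0.2216) = -13.1 dB.

-13.1 dB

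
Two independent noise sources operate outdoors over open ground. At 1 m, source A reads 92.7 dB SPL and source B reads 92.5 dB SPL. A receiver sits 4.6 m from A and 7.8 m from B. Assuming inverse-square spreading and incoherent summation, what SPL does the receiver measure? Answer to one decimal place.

At the listener: L_A = 92.7 − 20·log₁₀(4.6) = 79.44 dB; L_B = 92.5 − 20·log₁₀(7.8) = 74.66 dB.
Combined: 10·log₁₀(10^(79.44/10)+10^(74.66/10)) = 80.7 dB SPL.

80.7 dB SPL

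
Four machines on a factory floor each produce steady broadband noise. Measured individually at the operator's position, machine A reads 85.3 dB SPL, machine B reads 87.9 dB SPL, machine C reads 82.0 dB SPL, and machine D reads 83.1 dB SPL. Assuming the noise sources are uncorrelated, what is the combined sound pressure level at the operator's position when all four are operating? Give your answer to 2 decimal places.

Add the sources as powers (linear), then convert back to dB:
L_total = 10·log₁₀(10^(85.3/10) + 10^(87.9/10) + 10^(82.0/10) + 10^(83.1/10)) = 10·log₁₀(1318000000) = 91.20 dB SPL.

91.20 dB SPL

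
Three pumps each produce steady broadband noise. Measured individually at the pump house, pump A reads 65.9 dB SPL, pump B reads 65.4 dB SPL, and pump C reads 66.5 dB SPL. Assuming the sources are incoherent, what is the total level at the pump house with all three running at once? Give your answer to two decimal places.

Add the sources as powers (linear), then convert back to dB:
L_total = 10·log₁₀(10^(65.9/10) + 10^(65.4/10) + 10^(66.5/10)) = 10·log₁₀(11820000) = 70.73 dB SPL.

70.73 dB SPL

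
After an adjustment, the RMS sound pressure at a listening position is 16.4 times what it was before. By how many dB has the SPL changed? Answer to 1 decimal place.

SPL change from a pressure ratio uses the 20·log₁₀ form:
20·log₁₀(16.4) = 24.3 dB.

24.3 dB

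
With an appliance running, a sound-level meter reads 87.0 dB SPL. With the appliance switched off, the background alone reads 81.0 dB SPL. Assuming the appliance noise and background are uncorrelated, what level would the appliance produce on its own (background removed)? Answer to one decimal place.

Background correction is a power subtraction:
L_src = 10·log₁₀(10^(87.0/10) − 10^(81.0/10)) = 10·log₁₀(375300000) = 85.7 dB SPL.

85.7 dB SPL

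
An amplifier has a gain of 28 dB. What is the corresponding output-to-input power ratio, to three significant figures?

Power ratio = 10^(dB/10).
10^(28/10) = 10^(2.800) = 631.

631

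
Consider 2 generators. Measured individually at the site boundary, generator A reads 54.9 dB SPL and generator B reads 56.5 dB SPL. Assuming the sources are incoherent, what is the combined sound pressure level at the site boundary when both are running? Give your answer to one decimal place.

Add the sources as powers (linear), then convert back to dB:
L_total = 10·log₁₀(10^(54.9/10) + 10^(56.5/10)) = 10·log₁₀(755700) = 58.8 dB SPL.

58.8 dB SPL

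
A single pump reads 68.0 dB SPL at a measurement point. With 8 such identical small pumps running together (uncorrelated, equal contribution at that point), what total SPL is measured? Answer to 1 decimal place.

8 equal incoherent sources raise the level by 10·log₁₀(8) = 9.03 dB.
L_total = 68.0 + 9.03 = 77.0 dB SPL.

77.0 dB SPL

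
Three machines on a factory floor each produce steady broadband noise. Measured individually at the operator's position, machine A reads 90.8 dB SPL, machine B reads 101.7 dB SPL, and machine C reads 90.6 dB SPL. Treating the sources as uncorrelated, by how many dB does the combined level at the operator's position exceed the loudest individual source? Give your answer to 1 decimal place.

0.6 dB

Add the sources as powers (linear), then convert back to dB:
L_total = 10·log₁₀(10^(90.8/10) + 10^(101.7/10) + 10^(90.6/10)) = 102.34 dB SPL.
Excess over the loudest (101.7 dB): 102.34 − 101.7 = 0.6 dB.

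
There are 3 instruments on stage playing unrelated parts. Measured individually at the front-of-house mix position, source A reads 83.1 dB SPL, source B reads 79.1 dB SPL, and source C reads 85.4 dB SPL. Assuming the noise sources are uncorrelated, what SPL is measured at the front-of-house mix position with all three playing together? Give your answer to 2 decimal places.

Incoherent sources sum as intensities:
L_total = 10·log₁₀(10^(83.1/10) + 10^(79.1/10) + 10^(85.4/10)) = 10·log₁₀(632200000) = 88.01 dB SPL.

88.01 dB SPL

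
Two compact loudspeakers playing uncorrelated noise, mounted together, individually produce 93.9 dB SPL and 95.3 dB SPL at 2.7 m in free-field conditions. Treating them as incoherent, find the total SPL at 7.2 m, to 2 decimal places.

89.15 dB SPL

Combined at 2.7 m: 10·log₁₀(10^(93.9/10)+10^(95.3/10)) = 97.666 dB SPL.
Then apply −20·log₁₀(7.2/2.7) = -8.519 dB → 89.15 dB SPL.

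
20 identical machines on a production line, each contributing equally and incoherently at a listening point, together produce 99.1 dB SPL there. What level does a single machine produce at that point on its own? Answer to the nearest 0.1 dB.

20 equal incoherent sources add 10·log₁₀(20) = 13.01 dB over one source.
L_one = 99.1 − 13.01 = 86.1 dB SPL.

86.1 dB SPL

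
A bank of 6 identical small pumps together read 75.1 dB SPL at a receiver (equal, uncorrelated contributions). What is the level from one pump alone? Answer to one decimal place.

67.3 dB SPL

6 equal incoherent sources add 10·log₁₀(6) = 7.78 dB over one source.
L_one = 75.1 − 7.78 = 67.3 dB SPL.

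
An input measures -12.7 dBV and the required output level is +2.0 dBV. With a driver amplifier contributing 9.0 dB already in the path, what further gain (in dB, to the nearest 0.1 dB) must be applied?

5.7 dB

The required make-up gain is the shortfall in the dB sum.
G = +2.0 − (-12.7) − 9.0 = 5.7 dB.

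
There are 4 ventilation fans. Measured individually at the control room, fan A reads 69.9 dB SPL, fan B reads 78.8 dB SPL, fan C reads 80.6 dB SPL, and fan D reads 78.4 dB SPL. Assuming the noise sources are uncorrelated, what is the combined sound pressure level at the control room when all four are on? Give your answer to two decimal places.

Add the sources as powers (linear), then convert back to dB:
L_total = 10·log₁₀(10^(69.9/10) + 10^(78.8/10) + 10^(80.6/10) + 10^(78.4/10)) = 10·log₁₀(269600000) = 84.31 dB SPL.

84.31 dB SPL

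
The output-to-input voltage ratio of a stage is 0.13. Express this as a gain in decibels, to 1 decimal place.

Voltage ratio → dB uses the 20·log₁₀ form:
20·log₁₀(0.13) = -17.7 dB.

-17.7 dB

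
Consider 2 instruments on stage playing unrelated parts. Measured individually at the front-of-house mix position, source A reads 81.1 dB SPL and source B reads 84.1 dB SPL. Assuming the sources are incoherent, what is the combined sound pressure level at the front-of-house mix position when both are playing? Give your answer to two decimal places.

Uncorrelated sources add in intensity (power), not in dB.
L_total = 10·log₁₀(10^(81.1/10) + 10^(84.1/10)) = 10·log₁₀(385900000) = 85.86 dB SPL.

85.86 dB SPL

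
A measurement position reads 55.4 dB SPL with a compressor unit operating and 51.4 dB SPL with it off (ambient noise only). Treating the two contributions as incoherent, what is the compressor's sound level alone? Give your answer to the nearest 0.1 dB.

Subtract intensities: L_src = 10·log₁₀(10^(L_total/10) − 10^(L_bg/10)).
L_src = 10·log₁₀(10^(55.4/10) − 10^(51.4/10)) = 10·log₁₀(208700) = 53.2 dB SPL.

53.2 dB SPL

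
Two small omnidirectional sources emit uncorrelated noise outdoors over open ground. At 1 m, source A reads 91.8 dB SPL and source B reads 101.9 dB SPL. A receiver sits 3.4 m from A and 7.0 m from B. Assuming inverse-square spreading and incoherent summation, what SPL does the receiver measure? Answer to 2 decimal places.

At the listener: L_A = 91.8 − 20·log₁₀(3.4) = 81.170 dB; L_B = 101.9 − 20·log₁₀(7.0) = 84.998 dB.
Combined: 10·log₁₀(10^(81.170/10)+10^(84.998/10)) = 86.50 dB SPL.

86.50 dB SPL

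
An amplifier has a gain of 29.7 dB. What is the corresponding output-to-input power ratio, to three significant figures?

Power ratio = 10^(dB/10).
10^(29.7/10) = 10^(2.970) = 933.

933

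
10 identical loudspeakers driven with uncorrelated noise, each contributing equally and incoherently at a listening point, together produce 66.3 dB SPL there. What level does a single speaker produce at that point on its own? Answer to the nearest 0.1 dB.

10 equal incoherent sources add 10·log₁₀(10) = 10.00 dB over one source.
L_one = 66.3 − 10.00 = 56.3 dB SPL.

56.3 dB SPL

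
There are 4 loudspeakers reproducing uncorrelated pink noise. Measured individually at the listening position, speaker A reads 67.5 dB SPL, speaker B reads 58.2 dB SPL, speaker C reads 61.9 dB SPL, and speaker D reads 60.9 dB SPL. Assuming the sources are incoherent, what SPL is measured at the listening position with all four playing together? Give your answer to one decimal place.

69.6 dB SPL

Add the sources as powers (linear), then convert back to dB:
L_total = 10·log₁₀(10^(67.5/10) + 10^(58.2/10) + 10^(61.9/10) + 10^(60.9/10)) = 10·log₁₀(9063000) = 69.6 dB SPL.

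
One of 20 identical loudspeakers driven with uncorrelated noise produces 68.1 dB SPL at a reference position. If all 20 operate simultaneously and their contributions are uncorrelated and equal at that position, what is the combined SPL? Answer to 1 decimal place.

81.1 dB SPL

20 equal incoherent sources raise the level by 10·log₁₀(20) = 13.01 dB.
L_total = 68.1 + 13.01 = 81.1 dB SPL.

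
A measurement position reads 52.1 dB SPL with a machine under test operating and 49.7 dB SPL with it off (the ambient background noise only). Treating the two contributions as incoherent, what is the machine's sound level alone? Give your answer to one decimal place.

48.4 dB SPL

Background correction is a power subtraction:
L_src = 10·log₁₀(10^(52.1/10) − 10^(49.7/10)) = 10·log₁₀(68860) = 48.4 dB SPL.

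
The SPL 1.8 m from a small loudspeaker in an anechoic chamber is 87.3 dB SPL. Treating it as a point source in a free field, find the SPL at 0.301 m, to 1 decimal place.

102.8 dB SPL

For a point source in a free field, ΔL = −20·log₁₀(d₂/d₁).
ΔL = −20·log₁₀(0.301/1.8) = 15.53 dB, so L₂ = 87.3 + (15.53) = 102.8 dB SPL.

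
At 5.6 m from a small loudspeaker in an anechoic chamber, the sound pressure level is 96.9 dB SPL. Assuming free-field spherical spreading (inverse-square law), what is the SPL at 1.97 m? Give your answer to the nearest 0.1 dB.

For a point source in a free field, ΔL = −20·log₁₀(d₂/d₁).
ΔL = −20·log₁₀(1.97/5.6) = 9.07 dB, so L₂ = 96.9 + (9.07) = 106.0 dB SPL.

106.0 dB SPL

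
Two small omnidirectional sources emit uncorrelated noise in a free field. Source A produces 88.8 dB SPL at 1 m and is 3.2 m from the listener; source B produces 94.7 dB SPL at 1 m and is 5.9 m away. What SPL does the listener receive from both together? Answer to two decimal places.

At the listener: L_A = 88.8 − 20·log₁₀(3.2) = 78.697 dB; L_B = 94.7 − 20·log₁₀(5.9) = 79.283 dB.
Combined: 10·log₁₀(10^(78.697/10)+10^(79.283/10)) = 82.01 dB SPL.

82.01 dB SPL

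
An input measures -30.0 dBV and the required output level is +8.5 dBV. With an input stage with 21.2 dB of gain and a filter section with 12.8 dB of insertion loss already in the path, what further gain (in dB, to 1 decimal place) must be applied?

30.1 dB

The required make-up gain is the shortfall in the dB sum.
G = +8.5 − (-30.0) − 21.2 + 12.8 = 30.1 dB.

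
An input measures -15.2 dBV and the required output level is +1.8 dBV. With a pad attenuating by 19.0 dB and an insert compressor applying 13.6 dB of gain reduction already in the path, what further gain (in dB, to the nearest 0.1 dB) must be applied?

49.6 dB

The required make-up gain is the shortfall in the dB sum.
G = +1.8 − (-15.2) + 19.0 + 13.6 = 49.6 dB.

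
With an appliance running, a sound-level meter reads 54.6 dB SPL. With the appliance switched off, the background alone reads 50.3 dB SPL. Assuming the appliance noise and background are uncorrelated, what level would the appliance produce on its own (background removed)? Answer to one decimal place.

52.6 dB SPL

Remove the background by subtracting linear intensities:
L_src = 10·log₁₀(10^(54.6/10) − 10^(50.3/10)) = 10·log₁₀(181300) = 52.6 dB SPL.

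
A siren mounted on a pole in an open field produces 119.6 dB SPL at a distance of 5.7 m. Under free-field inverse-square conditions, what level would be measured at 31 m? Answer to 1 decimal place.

104.9 dB SPL

Free-field point source: level drops by 20·log₁₀ of the distance ratio.
ΔL = −20·log₁₀(31/5.7) = -14.71 dB, so L₂ = 119.6 + (-14.71) = 104.9 dB SPL.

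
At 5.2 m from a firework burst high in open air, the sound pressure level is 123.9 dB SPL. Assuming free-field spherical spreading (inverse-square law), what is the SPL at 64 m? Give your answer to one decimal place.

Free-field point source: level drops by 20·log₁₀ of the distance ratio.
ΔL = −20·log₁₀(64/5.2) = -21.80 dB, so L₂ = 123.9 + (-21.80) = 102.1 dB SPL.

102.1 dB SPL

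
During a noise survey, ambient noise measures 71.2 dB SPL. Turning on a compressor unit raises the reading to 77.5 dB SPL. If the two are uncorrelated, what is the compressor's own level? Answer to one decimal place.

Subtract intensities: L_src = 10·log₁₀(10^(L_total/10) − 10^(L_bg/10)).
L_src = 10·log₁₀(10^(77.5/10) − 10^(71.2/10)) = 10·log₁₀(43050000) = 76.3 dB SPL.

76.3 dB SPL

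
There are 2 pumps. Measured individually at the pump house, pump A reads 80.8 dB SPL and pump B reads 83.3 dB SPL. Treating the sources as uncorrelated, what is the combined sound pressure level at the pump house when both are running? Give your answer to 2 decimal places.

Uncorrelated sources add in intensity (power), not in dB.
L_total = 10·log₁₀(10^(80.8/10) + 10^(83.3/10)) = 10·log₁₀(334000000) = 85.24 dB SPL.

85.24 dB SPL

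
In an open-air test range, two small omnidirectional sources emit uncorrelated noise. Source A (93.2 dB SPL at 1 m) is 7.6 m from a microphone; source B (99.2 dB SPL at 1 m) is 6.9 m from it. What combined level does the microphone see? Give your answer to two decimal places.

83.24 dB SPL

At the listener: L_A = 93.2 − 20·log₁₀(7.6) = 75.584 dB; L_B = 99.2 − 20·log₁₀(6.9) = 82.423 dB.
Combined: 10·log₁₀(10^(75.584/10)+10^(82.423/10)) = 83.24 dB SPL.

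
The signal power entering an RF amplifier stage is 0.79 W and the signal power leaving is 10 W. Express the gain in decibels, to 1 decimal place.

11.0 dB

For a power ratio, dB = 10·log₁₀(P₂/P₁).
10·log₁₀(10/0.79) = 10·log₁₀(12.66) = 11.0 dB.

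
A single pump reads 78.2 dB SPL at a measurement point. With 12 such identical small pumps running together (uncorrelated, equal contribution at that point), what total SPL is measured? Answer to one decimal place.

89.0 dB SPL

12 equal incoherent sources raise the level by 10·log₁₀(12) = 10.79 dB.
L_total = 78.2 + 10.79 = 89.0 dB SPL.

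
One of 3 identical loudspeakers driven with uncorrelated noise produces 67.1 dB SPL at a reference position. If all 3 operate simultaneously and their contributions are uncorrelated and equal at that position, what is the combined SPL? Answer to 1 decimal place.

71.9 dB SPL

3 equal incoherent sources raise the level by 10·log₁₀(3) = 4.77 dB.
L_total = 67.1 + 4.77 = 71.9 dB SPL.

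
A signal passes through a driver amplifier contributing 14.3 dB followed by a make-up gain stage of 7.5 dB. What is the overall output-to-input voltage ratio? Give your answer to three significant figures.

12.3

Net gain = 14.3 + 7.5 = 21.8 dB.
Voltage ratio = 10^(21.8/20) = 12.3.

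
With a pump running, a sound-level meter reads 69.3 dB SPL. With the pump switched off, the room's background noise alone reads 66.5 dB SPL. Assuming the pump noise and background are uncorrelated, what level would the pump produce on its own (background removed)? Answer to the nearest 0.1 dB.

66.1 dB SPL

Background correction is a power subtraction:
L_src = 10·log₁₀(10^(69.3/10) − 10^(66.5/10)) = 10·log₁₀(4045000) = 66.1 dB SPL.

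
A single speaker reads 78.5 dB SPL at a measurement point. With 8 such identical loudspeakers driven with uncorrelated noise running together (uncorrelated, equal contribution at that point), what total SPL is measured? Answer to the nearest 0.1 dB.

87.5 dB SPL

8 equal incoherent sources raise the level by 10·log₁₀(8) = 9.03 dB.
L_total = 78.5 + 9.03 = 87.5 dB SPL.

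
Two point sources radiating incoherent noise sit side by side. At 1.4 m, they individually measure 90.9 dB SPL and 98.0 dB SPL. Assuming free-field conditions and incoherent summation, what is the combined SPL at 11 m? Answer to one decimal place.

Combined at 1.4 m: 10·log₁₀(10^(90.9/10)+10^(98.0/10)) = 98.77 dB SPL.
Then apply −20·log₁₀(11/1.4) = -17.91 dB → 80.9 dB SPL.

80.9 dB SPL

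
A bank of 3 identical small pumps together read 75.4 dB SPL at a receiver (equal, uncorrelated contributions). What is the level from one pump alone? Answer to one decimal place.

3 equal incoherent sources add 10·log₁₀(3) = 4.77 dB over one source.
L_one = 75.4 − 4.77 = 70.6 dB SPL.

70.6 dB SPL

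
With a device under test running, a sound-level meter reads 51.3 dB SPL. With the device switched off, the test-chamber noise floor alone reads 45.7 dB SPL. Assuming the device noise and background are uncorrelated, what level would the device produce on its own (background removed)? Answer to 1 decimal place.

Subtract intensities: L_src = 10·log₁₀(10^(L_total/10) − 10^(L_bg/10)).
L_src = 10·log₁₀(10^(51.3/10) − 10^(45.7/10)) = 10·log₁₀(97740) = 49.9 dB SPL.

49.9 dB SPL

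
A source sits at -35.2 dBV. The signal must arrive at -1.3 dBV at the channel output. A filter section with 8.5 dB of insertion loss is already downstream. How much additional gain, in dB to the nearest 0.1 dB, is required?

The required make-up gain is the shortfall in the dB sum.
G = -1.3 − (-35.2) + 8.5 = 42.4 dB.

42.4 dB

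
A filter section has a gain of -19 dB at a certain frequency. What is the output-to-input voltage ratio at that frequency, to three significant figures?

0.112

Voltage ratio = 10^(dB/20).
10^(-19/20) = 10^(-0.9500) = 0.112.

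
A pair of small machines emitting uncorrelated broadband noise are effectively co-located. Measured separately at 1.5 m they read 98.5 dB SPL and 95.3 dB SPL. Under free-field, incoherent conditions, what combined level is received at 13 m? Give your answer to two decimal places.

81.44 dB SPL

Combined at 1.5 m: 10·log₁₀(10^(98.5/10)+10^(95.3/10)) = 100.199 dB SPL.
Then apply −20·log₁₀(13/1.5) = -18.757 dB → 81.44 dB SPL.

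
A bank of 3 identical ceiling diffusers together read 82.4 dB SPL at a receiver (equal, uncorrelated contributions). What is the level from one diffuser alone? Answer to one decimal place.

3 equal incoherent sources add 10·log₁₀(3) = 4.77 dB over one source.
L_one = 82.4 − 4.77 = 77.6 dB SPL.

77.6 dB SPL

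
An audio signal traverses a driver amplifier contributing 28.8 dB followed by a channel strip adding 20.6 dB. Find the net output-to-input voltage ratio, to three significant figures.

295

Net gain = 28.8 + 20.6 = 49.4 dB.
Voltage ratio = 10^(49.4/20) = 295.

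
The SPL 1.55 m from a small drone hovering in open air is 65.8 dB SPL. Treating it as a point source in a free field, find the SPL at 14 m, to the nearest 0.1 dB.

For a point source in a free field, ΔL = −20·log₁₀(d₂/d₁).
ΔL = −20·log₁₀(14/1.55) = -19.12 dB, so L₂ = 65.8 + (-19.12) = 46.7 dB SPL.

46.7 dB SPL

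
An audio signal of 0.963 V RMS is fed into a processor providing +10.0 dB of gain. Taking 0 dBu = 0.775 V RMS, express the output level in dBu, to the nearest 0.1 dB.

+11.9 dBu

Input level: 20·log₁₀(0.963/0.775) = 1.89 dBu.
Output: 1.89 + 10.0 = +11.9 dBu.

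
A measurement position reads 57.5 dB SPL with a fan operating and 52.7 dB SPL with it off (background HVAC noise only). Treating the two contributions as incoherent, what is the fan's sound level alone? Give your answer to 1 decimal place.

55.8 dB SPL

Remove the background by subtracting linear intensities:
L_src = 10·log₁₀(10^(57.5/10) − 10^(52.7/10)) = 10·log₁₀(376100) = 55.8 dB SPL.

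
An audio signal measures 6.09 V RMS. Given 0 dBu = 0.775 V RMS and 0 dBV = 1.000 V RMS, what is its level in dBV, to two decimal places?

+15.69 dBV

dBV = 20·log₁₀(V / 1.000 V).
20·log₁₀(6.09/1.000) = +15.69 dBV.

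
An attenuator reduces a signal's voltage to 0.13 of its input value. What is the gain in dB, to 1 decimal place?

-17.7 dB

Voltage is an amplitude quantity, so gain = 20·log₁₀(V_out/V_in).
20·log₁₀(0.13) = -17.7 dB.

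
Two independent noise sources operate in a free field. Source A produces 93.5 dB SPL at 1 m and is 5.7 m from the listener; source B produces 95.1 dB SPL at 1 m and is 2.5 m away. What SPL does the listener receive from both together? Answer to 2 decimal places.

87.68 dB SPL

At the listener: L_A = 93.5 − 20·log₁₀(5.7) = 78.383 dB; L_B = 95.1 − 20·log₁₀(2.5) = 87.141 dB.
Combined: 10·log₁₀(10^(78.383/10)+10^(87.141/10)) = 87.68 dB SPL.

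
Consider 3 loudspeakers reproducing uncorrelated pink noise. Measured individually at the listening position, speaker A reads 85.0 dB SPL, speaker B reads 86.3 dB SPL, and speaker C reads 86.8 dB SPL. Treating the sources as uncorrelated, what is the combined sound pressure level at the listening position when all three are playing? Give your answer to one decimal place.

90.9 dB SPL

Uncorrelated sources add in intensity (power), not in dB.
L_total = 10·log₁₀(10^(85.0/10) + 10^(86.3/10) + 10^(86.8/10)) = 10·log₁₀(1221000000) = 90.9 dB SPL.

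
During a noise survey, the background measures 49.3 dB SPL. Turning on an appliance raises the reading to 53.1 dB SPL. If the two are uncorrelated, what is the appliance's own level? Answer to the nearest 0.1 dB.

Remove the background by subtracting linear intensities:
L_src = 10·log₁₀(10^(53.1/10) − 10^(49.3/10)) = 10·log₁₀(119100) = 50.8 dB SPL.

50.8 dB SPL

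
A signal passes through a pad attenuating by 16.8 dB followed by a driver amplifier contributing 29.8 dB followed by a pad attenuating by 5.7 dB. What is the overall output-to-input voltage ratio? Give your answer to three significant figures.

2.32

Net gain = (−16.8) + 29.8 + (−5.7) = 7.3 dB.
Voltage ratio = 10^(7.3/20) = 2.32.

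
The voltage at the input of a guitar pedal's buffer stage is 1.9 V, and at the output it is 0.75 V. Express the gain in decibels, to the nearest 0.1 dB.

Voltage ratio → dB uses the 20·log₁₀ form:
20·log₁₀(0.75/1.9) = 20·log₁₀(0.3947) = -8.1 dB.

-8.1 dB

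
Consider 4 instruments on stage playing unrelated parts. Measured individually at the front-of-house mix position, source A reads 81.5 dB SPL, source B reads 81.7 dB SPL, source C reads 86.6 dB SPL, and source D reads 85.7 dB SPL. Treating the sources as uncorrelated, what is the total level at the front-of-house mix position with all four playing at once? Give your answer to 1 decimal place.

Uncorrelated sources add in intensity (power), not in dB.
L_total = 10·log₁₀(10^(81.5/10) + 10^(81.7/10) + 10^(86.6/10) + 10^(85.7/10)) = 10·log₁₀(1118000000) = 90.5 dB SPL.

90.5 dB SPL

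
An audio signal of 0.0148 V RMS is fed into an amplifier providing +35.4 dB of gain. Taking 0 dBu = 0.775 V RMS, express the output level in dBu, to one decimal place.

+1.0 dBu

Input level: 20·log₁₀(0.0148/0.775) = -34.38 dBu.
Output: -34.38 + 35.4 = +1.0 dBu.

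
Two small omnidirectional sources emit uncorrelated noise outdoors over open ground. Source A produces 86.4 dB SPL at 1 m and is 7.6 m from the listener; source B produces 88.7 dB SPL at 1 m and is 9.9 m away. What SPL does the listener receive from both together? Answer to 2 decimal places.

At the listener: L_A = 86.4 − 20·log₁₀(7.6) = 68.784 dB; L_B = 88.7 − 20·log₁₀(9.9) = 68.787 dB.
Combined: 10·log₁₀(10^(68.784/10)+10^(68.787/10)) = 71.80 dB SPL.

71.80 dB SPL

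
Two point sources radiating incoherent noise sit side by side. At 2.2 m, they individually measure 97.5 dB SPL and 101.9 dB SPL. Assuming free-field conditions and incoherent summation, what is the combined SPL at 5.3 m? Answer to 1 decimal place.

95.6 dB SPL

Combined at 2.2 m: 10·log₁₀(10^(97.5/10)+10^(101.9/10)) = 103.25 dB SPL.
Then apply −20·log₁₀(5.3/2.2) = -7.64 dB → 95.6 dB SPL.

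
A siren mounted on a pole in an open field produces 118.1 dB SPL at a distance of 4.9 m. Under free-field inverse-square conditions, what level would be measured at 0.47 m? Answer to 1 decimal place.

138.5 dB SPL

Free-field point source: level drops by 20·log₁₀ of the distance ratio.
ΔL = −20·log₁₀(0.47/4.9) = 20.36 dB, so L₂ = 118.1 + (20.36) = 138.5 dB SPL.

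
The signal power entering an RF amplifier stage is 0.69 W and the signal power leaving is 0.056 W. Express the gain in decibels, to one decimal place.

For a power ratio, dB = 10·log₁₀(P₂/P₁).
10·log₁₀(0.056/0.69) = 10·log₁₀(0.08116) = -10.9 dB.

-10.9 dB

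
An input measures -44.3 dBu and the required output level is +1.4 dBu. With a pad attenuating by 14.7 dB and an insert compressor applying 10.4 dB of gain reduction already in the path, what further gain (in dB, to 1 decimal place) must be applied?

70.8 dB

The required make-up gain is the shortfall in the dB sum.
G = +1.4 − (-44.3) + 14.7 + 10.4 = 70.8 dB.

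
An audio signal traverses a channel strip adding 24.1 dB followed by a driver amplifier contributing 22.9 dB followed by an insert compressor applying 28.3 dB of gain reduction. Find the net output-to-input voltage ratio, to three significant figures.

Net gain = 24.1 + 22.9 + (−28.3) = 18.7 dB.
Voltage ratio = 10^(18.7/20) = 8.61.

8.61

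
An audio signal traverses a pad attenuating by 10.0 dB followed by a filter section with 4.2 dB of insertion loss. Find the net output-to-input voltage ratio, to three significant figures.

Net gain = (−10.0) + (−4.2) = -14.2 dB.
Voltage ratio = 10^(-14.2/20) = 0.195.

0.195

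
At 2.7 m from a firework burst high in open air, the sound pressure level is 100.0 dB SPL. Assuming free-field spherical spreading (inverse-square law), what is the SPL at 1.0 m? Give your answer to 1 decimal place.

108.6 dB SPL

For a point source in a free field, ΔL = −20·log₁₀(d₂/d₁).
ΔL = −20·log₁₀(1.0/2.7) = 8.63 dB, so L₂ = 100.0 + (8.63) = 108.6 dB SPL.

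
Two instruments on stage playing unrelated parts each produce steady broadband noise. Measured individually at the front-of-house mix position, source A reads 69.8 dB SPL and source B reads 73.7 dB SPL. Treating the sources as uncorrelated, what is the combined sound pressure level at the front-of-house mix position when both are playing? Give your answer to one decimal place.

75.2 dB SPL

Uncorrelated sources add in intensity (power), not in dB.
L_total = 10·log₁₀(10^(69.8/10) + 10^(73.7/10)) = 10·log₁₀(32990000) = 75.2 dB SPL.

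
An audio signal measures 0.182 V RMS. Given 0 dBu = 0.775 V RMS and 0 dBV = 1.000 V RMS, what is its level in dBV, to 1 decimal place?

dBV = 20·log₁₀(V / 1.000 V).
20·log₁₀(0.182/1.000) = -14.8 dBV.

-14.8 dBV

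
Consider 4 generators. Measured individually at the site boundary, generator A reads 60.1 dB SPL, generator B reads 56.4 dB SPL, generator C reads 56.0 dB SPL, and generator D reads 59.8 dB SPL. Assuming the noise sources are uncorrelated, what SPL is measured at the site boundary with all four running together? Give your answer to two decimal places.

Uncorrelated sources add in intensity (power), not in dB.
L_total = 10·log₁₀(10^(60.1/10) + 10^(56.4/10) + 10^(56.0/10) + 10^(59.8/10)) = 10·log₁₀(2813000) = 64.49 dB SPL.

64.49 dB SPL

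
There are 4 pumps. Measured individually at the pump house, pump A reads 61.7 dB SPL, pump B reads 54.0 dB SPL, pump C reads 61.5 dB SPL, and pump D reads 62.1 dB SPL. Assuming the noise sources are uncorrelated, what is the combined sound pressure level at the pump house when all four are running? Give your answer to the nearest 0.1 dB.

66.8 dB SPL

Add the sources as powers (linear), then convert back to dB:
L_total = 10·log₁₀(10^(61.7/10) + 10^(54.0/10) + 10^(61.5/10) + 10^(62.1/10)) = 10·log₁₀(4765000) = 66.8 dB SPL.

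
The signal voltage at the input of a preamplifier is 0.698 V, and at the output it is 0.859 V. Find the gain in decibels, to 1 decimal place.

Voltage is an amplitude quantity, so gain = 20·log₁₀(V_out/V_in).
20·log₁₀(0.859/0.698) = 20·log₁₀(1.231) = 1.8 dB.

1.8 dB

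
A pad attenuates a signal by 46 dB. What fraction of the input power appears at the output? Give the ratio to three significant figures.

Power ratio = 10^(dB/10).
10^(-46/10) = 10^(-4.600) = 0.0000251.

0.0000251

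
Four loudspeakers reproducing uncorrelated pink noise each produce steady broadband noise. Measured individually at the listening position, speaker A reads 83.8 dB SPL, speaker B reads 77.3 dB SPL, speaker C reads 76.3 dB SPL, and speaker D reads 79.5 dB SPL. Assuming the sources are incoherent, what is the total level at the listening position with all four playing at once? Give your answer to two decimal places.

86.29 dB SPL

Add the sources as powers (linear), then convert back to dB:
L_total = 10·log₁₀(10^(83.8/10) + 10^(77.3/10) + 10^(76.3/10) + 10^(79.5/10)) = 10·log₁₀(425400000) = 86.29 dB SPL.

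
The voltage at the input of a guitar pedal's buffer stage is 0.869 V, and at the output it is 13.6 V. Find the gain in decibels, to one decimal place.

23.9 dB

Voltage is an amplitude quantity, so gain = 20·log₁₀(V_out/V_in).
20·log₁₀(13.6/0.869) = 20·log₁₀(15.65) = 23.9 dB.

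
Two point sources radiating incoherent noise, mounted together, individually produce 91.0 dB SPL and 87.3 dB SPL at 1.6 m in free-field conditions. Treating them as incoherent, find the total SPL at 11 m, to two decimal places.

75.80 dB SPL

Combined at 1.6 m: 10·log₁₀(10^(91.0/10)+10^(87.3/10)) = 92.543 dB SPL.
Then apply −20·log₁₀(11/1.6) = -16.745 dB → 75.80 dB SPL.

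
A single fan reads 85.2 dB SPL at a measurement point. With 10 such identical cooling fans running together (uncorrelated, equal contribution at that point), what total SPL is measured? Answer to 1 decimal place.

95.2 dB SPL

10 equal incoherent sources raise the level by 10·log₁₀(10) = 10.00 dB.
L_total = 85.2 + 10.00 = 95.2 dB SPL.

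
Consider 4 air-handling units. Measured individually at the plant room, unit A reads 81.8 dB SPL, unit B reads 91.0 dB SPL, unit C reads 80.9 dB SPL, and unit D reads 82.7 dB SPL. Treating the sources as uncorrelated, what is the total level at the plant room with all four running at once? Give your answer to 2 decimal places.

92.35 dB SPL

Uncorrelated sources add in intensity (power), not in dB.
L_total = 10·log₁₀(10^(81.8/10) + 10^(91.0/10) + 10^(80.9/10) + 10^(82.7/10)) = 10·log₁₀(1720000000) = 92.35 dB SPL.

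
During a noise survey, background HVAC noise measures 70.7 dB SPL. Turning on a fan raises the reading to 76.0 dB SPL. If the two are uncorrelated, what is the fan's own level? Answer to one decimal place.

Remove the background by subtracting linear intensities:
L_src = 10·log₁₀(10^(76.0/10) − 10^(70.7/10)) = 10·log₁₀(28060000) = 74.5 dB SPL.

74.5 dB SPL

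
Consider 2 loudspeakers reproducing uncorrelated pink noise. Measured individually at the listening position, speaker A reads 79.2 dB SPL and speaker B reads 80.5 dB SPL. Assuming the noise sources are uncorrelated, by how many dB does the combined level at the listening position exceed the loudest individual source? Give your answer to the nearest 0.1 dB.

Add the sources as powers (linear), then convert back to dB:
L_total = 10·log₁₀(10^(79.2/10) + 10^(80.5/10)) = 82.91 dB SPL.
Excess over the loudest (80.5 dB): 82.91 − 80.5 = 2.4 dB.

2.4 dB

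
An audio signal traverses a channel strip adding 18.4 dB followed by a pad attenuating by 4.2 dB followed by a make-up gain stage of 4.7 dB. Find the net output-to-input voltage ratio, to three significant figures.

Net gain = 18.4 + (−4.2) + 4.7 = 18.9 dB.
Voltage ratio = 10^(18.9/20) = 8.81.

8.81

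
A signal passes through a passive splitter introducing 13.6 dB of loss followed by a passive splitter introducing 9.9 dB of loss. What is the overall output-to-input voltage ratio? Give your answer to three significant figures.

0.0668

Net gain = (−13.6) + (−9.9) = -23.5 dB.
Voltage ratio = 10^(-23.5/20) = 0.0668.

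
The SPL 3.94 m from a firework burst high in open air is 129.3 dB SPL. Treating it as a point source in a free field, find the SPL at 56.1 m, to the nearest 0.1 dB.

106.2 dB SPL

Inverse-square spreading gives ΔL = −20·log₁₀(d₂/d₁).
ΔL = −20·log₁₀(56.1/3.94) = -23.07 dB, so L₂ = 129.3 + (-23.07) = 106.2 dB SPL.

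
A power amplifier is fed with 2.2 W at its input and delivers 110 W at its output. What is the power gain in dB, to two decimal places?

16.99 dB

For a power ratio, dB = 10·log₁₀(P₂/P₁).
10·log₁₀(110/2.2) = 10·log₁₀(50.00) = 16.99 dB.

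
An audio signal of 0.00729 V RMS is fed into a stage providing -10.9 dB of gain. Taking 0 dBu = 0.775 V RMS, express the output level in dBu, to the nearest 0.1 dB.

Input level: 20·log₁₀(0.00729/0.775) = -40.53 dBu.
Output: -40.53 − 10.9 = -51.4 dBu.

-51.4 dBu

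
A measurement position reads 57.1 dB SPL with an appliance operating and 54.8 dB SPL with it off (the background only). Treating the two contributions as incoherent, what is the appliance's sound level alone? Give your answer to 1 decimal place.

Remove the background by subtracting linear intensities:
L_src = 10·log₁₀(10^(57.1/10) − 10^(54.8/10)) = 10·log₁₀(210900) = 53.2 dB SPL.

53.2 dB SPL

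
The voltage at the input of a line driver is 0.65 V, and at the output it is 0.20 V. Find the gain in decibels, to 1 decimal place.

-10.2 dB

For a voltage ratio, dB = 20·log₁₀(V₂/V₁).
20·log₁₀(0.20/0.65) = 20·log₁₀(0.3077) = -10.2 dB.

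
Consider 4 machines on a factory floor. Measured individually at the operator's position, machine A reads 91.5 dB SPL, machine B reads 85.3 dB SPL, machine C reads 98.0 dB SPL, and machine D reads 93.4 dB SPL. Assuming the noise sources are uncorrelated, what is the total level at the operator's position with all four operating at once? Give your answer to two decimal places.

100.11 dB SPL

Add the sources as powers (linear), then convert back to dB:
L_total = 10·log₁₀(10^(91.5/10) + 10^(85.3/10) + 10^(98.0/10) + 10^(93.4/10)) = 10·log₁₀(10249000000) = 100.11 dB SPL.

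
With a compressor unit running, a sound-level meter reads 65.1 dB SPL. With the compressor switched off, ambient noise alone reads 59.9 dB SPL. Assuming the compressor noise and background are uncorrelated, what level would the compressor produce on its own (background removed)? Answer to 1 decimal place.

63.5 dB SPL

Remove the background by subtracting linear intensities:
L_src = 10·log₁₀(10^(65.1/10) − 10^(59.9/10)) = 10·log₁₀(2259000) = 63.5 dB SPL.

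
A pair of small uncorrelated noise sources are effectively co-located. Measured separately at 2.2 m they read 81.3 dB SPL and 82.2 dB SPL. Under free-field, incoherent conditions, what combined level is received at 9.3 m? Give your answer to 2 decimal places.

72.26 dB SPL

Combined at 2.2 m: 10·log₁₀(10^(81.3/10)+10^(82.2/10)) = 84.784 dB SPL.
Then apply −20·log₁₀(9.3/2.2) = -12.521 dB → 72.26 dB SPL.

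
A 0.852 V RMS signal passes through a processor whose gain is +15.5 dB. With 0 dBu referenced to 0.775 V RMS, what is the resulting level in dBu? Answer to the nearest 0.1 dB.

Input level: 20·log₁₀(0.852/0.775) = 0.82 dBu.
Output: 0.82 + 15.5 = +16.3 dBu.

+16.3 dBu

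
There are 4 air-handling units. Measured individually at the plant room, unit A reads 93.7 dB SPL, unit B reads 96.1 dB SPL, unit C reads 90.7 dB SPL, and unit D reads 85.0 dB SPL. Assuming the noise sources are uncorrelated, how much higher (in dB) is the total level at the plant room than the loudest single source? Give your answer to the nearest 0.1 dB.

Incoherent sources sum as intensities:
L_total = 10·log₁₀(10^(93.7/10) + 10^(96.1/10) + 10^(90.7/10) + 10^(85.0/10)) = 98.98 dB SPL.
Excess over the loudest (96.1 dB): 98.98 − 96.1 = 2.9 dB.

2.9 dB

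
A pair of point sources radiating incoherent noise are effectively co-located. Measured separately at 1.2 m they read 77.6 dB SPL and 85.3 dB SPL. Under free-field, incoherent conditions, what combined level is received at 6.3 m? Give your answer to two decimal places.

71.58 dB SPL

Combined at 1.2 m: 10·log₁₀(10^(77.6/10)+10^(85.3/10)) = 85.981 dB SPL.
Then apply −20·log₁₀(6.3/1.2) = -14.403 dB → 71.58 dB SPL.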